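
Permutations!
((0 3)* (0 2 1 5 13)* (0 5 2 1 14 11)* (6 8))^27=(0 2)(1 11)(3 14)(5 13)(6 8)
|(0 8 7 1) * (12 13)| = |(0 8 7 1)(12 13)| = 4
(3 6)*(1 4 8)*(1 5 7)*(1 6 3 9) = (1 4 8 5 7 6 9) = [0, 4, 2, 3, 8, 7, 9, 6, 5, 1]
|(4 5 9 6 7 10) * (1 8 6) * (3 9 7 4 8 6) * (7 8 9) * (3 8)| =8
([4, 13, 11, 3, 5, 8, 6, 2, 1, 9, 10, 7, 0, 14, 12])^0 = [0, 1, 2, 3, 4, 5, 6, 7, 8, 9, 10, 11, 12, 13, 14]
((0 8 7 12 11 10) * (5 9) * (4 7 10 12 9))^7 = ((0 8 10)(4 7 9 5)(11 12))^7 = (0 8 10)(4 5 9 7)(11 12)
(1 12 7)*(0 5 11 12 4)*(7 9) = (0 5 11 12 9 7 1 4) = [5, 4, 2, 3, 0, 11, 6, 1, 8, 7, 10, 12, 9]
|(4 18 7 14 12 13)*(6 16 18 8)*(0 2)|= |(0 2)(4 8 6 16 18 7 14 12 13)|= 18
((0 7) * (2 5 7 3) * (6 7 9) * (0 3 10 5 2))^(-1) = ((0 10 5 9 6 7 3))^(-1) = (0 3 7 6 9 5 10)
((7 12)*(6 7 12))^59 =(12)(6 7)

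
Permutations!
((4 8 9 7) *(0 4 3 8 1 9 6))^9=((0 4 1 9 7 3 8 6))^9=(0 4 1 9 7 3 8 6)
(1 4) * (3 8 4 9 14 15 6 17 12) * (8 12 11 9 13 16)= (1 13 16 8 4)(3 12)(6 17 11 9 14 15)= [0, 13, 2, 12, 1, 5, 17, 7, 4, 14, 10, 9, 3, 16, 15, 6, 8, 11]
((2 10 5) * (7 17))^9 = ((2 10 5)(7 17))^9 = (7 17)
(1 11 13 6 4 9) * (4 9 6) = (1 11 13 4 6 9) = [0, 11, 2, 3, 6, 5, 9, 7, 8, 1, 10, 13, 12, 4]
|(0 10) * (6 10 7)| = 4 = |(0 7 6 10)|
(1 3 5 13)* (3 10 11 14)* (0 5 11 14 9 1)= (0 5 13)(1 10 14 3 11 9)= [5, 10, 2, 11, 4, 13, 6, 7, 8, 1, 14, 9, 12, 0, 3]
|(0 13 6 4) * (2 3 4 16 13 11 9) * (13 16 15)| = |(16)(0 11 9 2 3 4)(6 15 13)| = 6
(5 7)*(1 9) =(1 9)(5 7) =[0, 9, 2, 3, 4, 7, 6, 5, 8, 1]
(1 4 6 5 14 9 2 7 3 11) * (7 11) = (1 4 6 5 14 9 2 11)(3 7) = [0, 4, 11, 7, 6, 14, 5, 3, 8, 2, 10, 1, 12, 13, 9]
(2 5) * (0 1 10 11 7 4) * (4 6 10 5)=(0 1 5 2 4)(6 10 11 7)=[1, 5, 4, 3, 0, 2, 10, 6, 8, 9, 11, 7]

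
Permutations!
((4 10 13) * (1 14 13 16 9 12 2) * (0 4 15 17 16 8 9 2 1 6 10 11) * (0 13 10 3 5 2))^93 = (0 11 15 16 4 13 17)(1 8)(2 6 3 5)(9 14)(10 12)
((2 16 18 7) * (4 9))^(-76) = ((2 16 18 7)(4 9))^(-76) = (18)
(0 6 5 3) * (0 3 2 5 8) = (0 6 8)(2 5) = [6, 1, 5, 3, 4, 2, 8, 7, 0]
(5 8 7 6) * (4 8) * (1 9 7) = (1 9 7 6 5 4 8) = [0, 9, 2, 3, 8, 4, 5, 6, 1, 7]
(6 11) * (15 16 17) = (6 11)(15 16 17) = [0, 1, 2, 3, 4, 5, 11, 7, 8, 9, 10, 6, 12, 13, 14, 16, 17, 15]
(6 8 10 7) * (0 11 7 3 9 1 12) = [11, 12, 2, 9, 4, 5, 8, 6, 10, 1, 3, 7, 0] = (0 11 7 6 8 10 3 9 1 12)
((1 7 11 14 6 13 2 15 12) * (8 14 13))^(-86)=(1 15 13 7 12 2 11)(6 8 14)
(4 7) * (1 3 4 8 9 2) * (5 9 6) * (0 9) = (0 9 2 1 3 4 7 8 6 5) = [9, 3, 1, 4, 7, 0, 5, 8, 6, 2]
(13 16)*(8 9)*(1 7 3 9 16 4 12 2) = (1 7 3 9 8 16 13 4 12 2) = [0, 7, 1, 9, 12, 5, 6, 3, 16, 8, 10, 11, 2, 4, 14, 15, 13]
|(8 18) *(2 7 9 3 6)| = 10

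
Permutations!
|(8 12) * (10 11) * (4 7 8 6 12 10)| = 10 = |(4 7 8 10 11)(6 12)|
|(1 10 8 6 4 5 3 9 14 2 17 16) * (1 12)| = 13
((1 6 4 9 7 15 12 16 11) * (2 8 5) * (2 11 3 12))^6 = (16)(1 2 4 5 7)(6 8 9 11 15) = ((1 6 4 9 7 15 2 8 5 11)(3 12 16))^6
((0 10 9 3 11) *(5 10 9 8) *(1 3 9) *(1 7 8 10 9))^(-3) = ((0 7 8 5 9 1 3 11))^(-3) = (0 1 8 11 9 7 3 5)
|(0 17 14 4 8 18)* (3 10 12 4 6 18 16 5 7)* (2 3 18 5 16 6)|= |(0 17 14 2 3 10 12 4 8 6 5 7 18)|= 13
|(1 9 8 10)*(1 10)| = 3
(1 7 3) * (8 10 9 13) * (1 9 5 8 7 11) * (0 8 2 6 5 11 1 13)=[8, 1, 6, 9, 4, 2, 5, 3, 10, 0, 11, 13, 12, 7]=(0 8 10 11 13 7 3 9)(2 6 5)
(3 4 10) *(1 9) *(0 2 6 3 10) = (10)(0 2 6 3 4)(1 9) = [2, 9, 6, 4, 0, 5, 3, 7, 8, 1, 10]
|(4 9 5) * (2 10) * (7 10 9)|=|(2 9 5 4 7 10)|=6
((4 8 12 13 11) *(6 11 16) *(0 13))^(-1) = ((0 13 16 6 11 4 8 12))^(-1) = (0 12 8 4 11 6 16 13)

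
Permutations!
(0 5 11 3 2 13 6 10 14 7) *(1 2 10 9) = [5, 2, 13, 10, 4, 11, 9, 0, 8, 1, 14, 3, 12, 6, 7] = (0 5 11 3 10 14 7)(1 2 13 6 9)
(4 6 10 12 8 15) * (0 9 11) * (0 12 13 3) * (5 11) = (0 9 5 11 12 8 15 4 6 10 13 3) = [9, 1, 2, 0, 6, 11, 10, 7, 15, 5, 13, 12, 8, 3, 14, 4]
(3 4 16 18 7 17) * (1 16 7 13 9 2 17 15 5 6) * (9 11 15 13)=(1 16 18 9 2 17 3 4 7 13 11 15 5 6)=[0, 16, 17, 4, 7, 6, 1, 13, 8, 2, 10, 15, 12, 11, 14, 5, 18, 3, 9]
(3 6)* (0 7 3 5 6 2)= (0 7 3 2)(5 6)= [7, 1, 0, 2, 4, 6, 5, 3]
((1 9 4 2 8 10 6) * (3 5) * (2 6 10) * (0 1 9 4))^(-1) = ((10)(0 1 4 6 9)(2 8)(3 5))^(-1) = (10)(0 9 6 4 1)(2 8)(3 5)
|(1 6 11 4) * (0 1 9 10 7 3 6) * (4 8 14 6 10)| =|(0 1)(3 10 7)(4 9)(6 11 8 14)| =12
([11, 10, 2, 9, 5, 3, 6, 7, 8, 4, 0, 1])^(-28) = (11)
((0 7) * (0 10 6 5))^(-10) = (10)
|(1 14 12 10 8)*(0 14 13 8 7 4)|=6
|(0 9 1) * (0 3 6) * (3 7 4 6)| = |(0 9 1 7 4 6)| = 6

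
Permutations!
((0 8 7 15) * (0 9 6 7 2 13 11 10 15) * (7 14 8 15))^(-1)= (0 7 10 11 13 2 8 14 6 9 15)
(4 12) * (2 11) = (2 11)(4 12) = [0, 1, 11, 3, 12, 5, 6, 7, 8, 9, 10, 2, 4]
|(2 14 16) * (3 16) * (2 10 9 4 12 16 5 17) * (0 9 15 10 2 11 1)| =12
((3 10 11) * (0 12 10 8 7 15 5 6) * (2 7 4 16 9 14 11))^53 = (0 15 10 6 7 12 5 2)(3 9 8 14 4 11 16)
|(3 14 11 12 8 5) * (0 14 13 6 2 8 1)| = |(0 14 11 12 1)(2 8 5 3 13 6)| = 30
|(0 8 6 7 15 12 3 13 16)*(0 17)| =10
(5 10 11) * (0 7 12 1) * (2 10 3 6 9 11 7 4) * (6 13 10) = (0 4 2 6 9 11 5 3 13 10 7 12 1) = [4, 0, 6, 13, 2, 3, 9, 12, 8, 11, 7, 5, 1, 10]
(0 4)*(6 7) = [4, 1, 2, 3, 0, 5, 7, 6] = (0 4)(6 7)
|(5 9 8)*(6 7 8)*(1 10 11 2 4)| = |(1 10 11 2 4)(5 9 6 7 8)| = 5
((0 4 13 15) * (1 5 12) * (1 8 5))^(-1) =((0 4 13 15)(5 12 8))^(-1) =(0 15 13 4)(5 8 12)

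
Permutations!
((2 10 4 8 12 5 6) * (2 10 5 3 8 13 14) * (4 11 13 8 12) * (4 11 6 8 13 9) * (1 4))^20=((1 4 13 14 2 5 8 11 9)(3 12)(6 10))^20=(1 13 2 8 9 4 14 5 11)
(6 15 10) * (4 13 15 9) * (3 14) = (3 14)(4 13 15 10 6 9) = [0, 1, 2, 14, 13, 5, 9, 7, 8, 4, 6, 11, 12, 15, 3, 10]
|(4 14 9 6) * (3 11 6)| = 6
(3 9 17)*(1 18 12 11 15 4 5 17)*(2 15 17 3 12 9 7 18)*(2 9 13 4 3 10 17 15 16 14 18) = (1 9)(2 16 14 18 13 4 5 10 17 12 11 15 3 7) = [0, 9, 16, 7, 5, 10, 6, 2, 8, 1, 17, 15, 11, 4, 18, 3, 14, 12, 13]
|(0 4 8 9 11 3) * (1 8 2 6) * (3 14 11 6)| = |(0 4 2 3)(1 8 9 6)(11 14)| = 4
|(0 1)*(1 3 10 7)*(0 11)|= 6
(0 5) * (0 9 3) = (0 5 9 3) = [5, 1, 2, 0, 4, 9, 6, 7, 8, 3]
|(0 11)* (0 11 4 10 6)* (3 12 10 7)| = 7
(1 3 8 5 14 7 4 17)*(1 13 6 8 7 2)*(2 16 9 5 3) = [0, 2, 1, 7, 17, 14, 8, 4, 3, 5, 10, 11, 12, 6, 16, 15, 9, 13] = (1 2)(3 7 4 17 13 6 8)(5 14 16 9)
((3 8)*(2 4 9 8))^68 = (2 8 4 3 9)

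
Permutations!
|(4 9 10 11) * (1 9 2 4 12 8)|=|(1 9 10 11 12 8)(2 4)|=6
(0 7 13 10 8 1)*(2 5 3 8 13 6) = (0 7 6 2 5 3 8 1)(10 13) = [7, 0, 5, 8, 4, 3, 2, 6, 1, 9, 13, 11, 12, 10]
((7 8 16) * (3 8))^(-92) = (16)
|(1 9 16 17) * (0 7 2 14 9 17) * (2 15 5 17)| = 10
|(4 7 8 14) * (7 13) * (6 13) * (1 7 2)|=8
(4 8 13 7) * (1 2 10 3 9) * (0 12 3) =(0 12 3 9 1 2 10)(4 8 13 7) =[12, 2, 10, 9, 8, 5, 6, 4, 13, 1, 0, 11, 3, 7]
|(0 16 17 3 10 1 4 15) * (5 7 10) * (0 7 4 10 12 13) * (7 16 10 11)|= |(0 10 1 11 7 12 13)(3 5 4 15 16 17)|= 42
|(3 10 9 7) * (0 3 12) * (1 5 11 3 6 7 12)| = 10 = |(0 6 7 1 5 11 3 10 9 12)|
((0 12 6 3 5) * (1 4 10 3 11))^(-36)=((0 12 6 11 1 4 10 3 5))^(-36)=(12)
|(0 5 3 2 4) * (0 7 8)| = |(0 5 3 2 4 7 8)| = 7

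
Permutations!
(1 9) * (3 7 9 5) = (1 5 3 7 9) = [0, 5, 2, 7, 4, 3, 6, 9, 8, 1]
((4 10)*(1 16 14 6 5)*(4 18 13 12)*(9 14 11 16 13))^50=((1 13 12 4 10 18 9 14 6 5)(11 16))^50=(18)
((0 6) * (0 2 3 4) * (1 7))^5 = (1 7)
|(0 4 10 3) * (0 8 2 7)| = 7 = |(0 4 10 3 8 2 7)|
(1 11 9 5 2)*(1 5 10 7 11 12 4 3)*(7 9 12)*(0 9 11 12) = (0 9 10 11)(1 7 12 4 3)(2 5) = [9, 7, 5, 1, 3, 2, 6, 12, 8, 10, 11, 0, 4]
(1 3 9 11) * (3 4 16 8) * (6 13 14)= (1 4 16 8 3 9 11)(6 13 14)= [0, 4, 2, 9, 16, 5, 13, 7, 3, 11, 10, 1, 12, 14, 6, 15, 8]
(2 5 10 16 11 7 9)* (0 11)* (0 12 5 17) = [11, 1, 17, 3, 4, 10, 6, 9, 8, 2, 16, 7, 5, 13, 14, 15, 12, 0] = (0 11 7 9 2 17)(5 10 16 12)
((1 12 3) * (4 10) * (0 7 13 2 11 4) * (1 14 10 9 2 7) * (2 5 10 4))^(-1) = (0 10 5 9 4 14 3 12 1)(2 11)(7 13)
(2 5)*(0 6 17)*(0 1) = [6, 0, 5, 3, 4, 2, 17, 7, 8, 9, 10, 11, 12, 13, 14, 15, 16, 1] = (0 6 17 1)(2 5)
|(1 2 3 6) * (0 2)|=5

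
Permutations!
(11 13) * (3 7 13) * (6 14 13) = (3 7 6 14 13 11) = [0, 1, 2, 7, 4, 5, 14, 6, 8, 9, 10, 3, 12, 11, 13]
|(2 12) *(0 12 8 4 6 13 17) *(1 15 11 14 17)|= |(0 12 2 8 4 6 13 1 15 11 14 17)|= 12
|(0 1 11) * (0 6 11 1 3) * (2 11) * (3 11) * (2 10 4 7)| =|(0 11 6 10 4 7 2 3)| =8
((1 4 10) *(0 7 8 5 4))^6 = (0 1 10 4 5 8 7)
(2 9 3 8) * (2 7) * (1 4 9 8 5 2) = (1 4 9 3 5 2 8 7) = [0, 4, 8, 5, 9, 2, 6, 1, 7, 3]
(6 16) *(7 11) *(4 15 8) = [0, 1, 2, 3, 15, 5, 16, 11, 4, 9, 10, 7, 12, 13, 14, 8, 6] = (4 15 8)(6 16)(7 11)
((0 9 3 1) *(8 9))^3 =((0 8 9 3 1))^3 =(0 3 8 1 9)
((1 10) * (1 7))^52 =(1 10 7)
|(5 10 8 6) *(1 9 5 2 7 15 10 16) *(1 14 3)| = |(1 9 5 16 14 3)(2 7 15 10 8 6)| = 6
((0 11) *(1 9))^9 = (0 11)(1 9)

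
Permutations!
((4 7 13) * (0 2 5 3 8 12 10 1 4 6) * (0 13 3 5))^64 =((0 2)(1 4 7 3 8 12 10)(6 13))^64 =(13)(1 4 7 3 8 12 10)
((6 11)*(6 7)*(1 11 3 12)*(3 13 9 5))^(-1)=(1 12 3 5 9 13 6 7 11)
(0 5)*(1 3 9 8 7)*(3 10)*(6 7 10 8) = [5, 8, 2, 9, 4, 0, 7, 1, 10, 6, 3] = (0 5)(1 8 10 3 9 6 7)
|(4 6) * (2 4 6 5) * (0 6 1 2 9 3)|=8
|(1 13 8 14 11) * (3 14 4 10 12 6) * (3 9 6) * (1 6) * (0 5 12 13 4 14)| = 36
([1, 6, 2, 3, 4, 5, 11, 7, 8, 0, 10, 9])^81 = [1, 6, 2, 3, 4, 5, 11, 7, 8, 0, 10, 9]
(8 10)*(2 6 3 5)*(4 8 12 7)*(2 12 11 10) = (2 6 3 5 12 7 4 8)(10 11) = [0, 1, 6, 5, 8, 12, 3, 4, 2, 9, 11, 10, 7]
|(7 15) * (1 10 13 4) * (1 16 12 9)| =|(1 10 13 4 16 12 9)(7 15)| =14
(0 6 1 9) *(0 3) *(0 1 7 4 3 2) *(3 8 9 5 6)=(0 3 1 5 6 7 4 8 9 2)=[3, 5, 0, 1, 8, 6, 7, 4, 9, 2]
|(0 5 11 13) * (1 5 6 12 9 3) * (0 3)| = 20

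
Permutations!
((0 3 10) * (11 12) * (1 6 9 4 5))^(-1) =((0 3 10)(1 6 9 4 5)(11 12))^(-1) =(0 10 3)(1 5 4 9 6)(11 12)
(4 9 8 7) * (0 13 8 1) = (0 13 8 7 4 9 1) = [13, 0, 2, 3, 9, 5, 6, 4, 7, 1, 10, 11, 12, 8]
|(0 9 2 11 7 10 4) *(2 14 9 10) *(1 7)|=|(0 10 4)(1 7 2 11)(9 14)|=12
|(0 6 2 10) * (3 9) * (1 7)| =4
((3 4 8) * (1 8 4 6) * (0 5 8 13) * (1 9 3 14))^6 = ((0 5 8 14 1 13)(3 6 9))^6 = (14)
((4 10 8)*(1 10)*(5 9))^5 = (1 10 8 4)(5 9)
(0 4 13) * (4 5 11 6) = (0 5 11 6 4 13) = [5, 1, 2, 3, 13, 11, 4, 7, 8, 9, 10, 6, 12, 0]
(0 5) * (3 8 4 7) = (0 5)(3 8 4 7) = [5, 1, 2, 8, 7, 0, 6, 3, 4]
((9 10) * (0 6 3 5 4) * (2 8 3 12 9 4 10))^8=(0 10 3 2 12)(4 5 8 9 6)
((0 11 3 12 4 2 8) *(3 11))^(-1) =(0 8 2 4 12 3)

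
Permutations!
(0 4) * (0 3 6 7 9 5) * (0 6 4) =(3 4)(5 6 7 9) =[0, 1, 2, 4, 3, 6, 7, 9, 8, 5]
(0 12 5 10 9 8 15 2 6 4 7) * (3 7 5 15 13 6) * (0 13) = (0 12 15 2 3 7 13 6 4 5 10 9 8) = [12, 1, 3, 7, 5, 10, 4, 13, 0, 8, 9, 11, 15, 6, 14, 2]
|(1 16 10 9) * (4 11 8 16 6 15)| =9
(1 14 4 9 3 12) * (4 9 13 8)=(1 14 9 3 12)(4 13 8)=[0, 14, 2, 12, 13, 5, 6, 7, 4, 3, 10, 11, 1, 8, 9]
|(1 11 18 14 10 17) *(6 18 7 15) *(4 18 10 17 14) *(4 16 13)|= |(1 11 7 15 6 10 14 17)(4 18 16 13)|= 8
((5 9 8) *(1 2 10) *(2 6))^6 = (1 2)(6 10)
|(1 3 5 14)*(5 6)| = 5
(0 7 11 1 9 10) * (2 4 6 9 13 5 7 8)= [8, 13, 4, 3, 6, 7, 9, 11, 2, 10, 0, 1, 12, 5]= (0 8 2 4 6 9 10)(1 13 5 7 11)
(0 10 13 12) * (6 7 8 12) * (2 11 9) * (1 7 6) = (0 10 13 1 7 8 12)(2 11 9) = [10, 7, 11, 3, 4, 5, 6, 8, 12, 2, 13, 9, 0, 1]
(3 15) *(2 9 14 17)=(2 9 14 17)(3 15)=[0, 1, 9, 15, 4, 5, 6, 7, 8, 14, 10, 11, 12, 13, 17, 3, 16, 2]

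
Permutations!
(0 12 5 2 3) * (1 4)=(0 12 5 2 3)(1 4)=[12, 4, 3, 0, 1, 2, 6, 7, 8, 9, 10, 11, 5]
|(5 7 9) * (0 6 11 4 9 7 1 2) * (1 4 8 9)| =|(0 6 11 8 9 5 4 1 2)| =9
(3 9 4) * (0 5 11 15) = (0 5 11 15)(3 9 4) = [5, 1, 2, 9, 3, 11, 6, 7, 8, 4, 10, 15, 12, 13, 14, 0]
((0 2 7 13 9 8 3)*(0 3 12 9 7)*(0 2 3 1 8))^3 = ((0 3 1 8 12 9)(7 13))^3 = (0 8)(1 9)(3 12)(7 13)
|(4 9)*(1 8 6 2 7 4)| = |(1 8 6 2 7 4 9)| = 7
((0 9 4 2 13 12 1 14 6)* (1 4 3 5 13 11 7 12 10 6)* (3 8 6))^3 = ((0 9 8 6)(1 14)(2 11 7 12 4)(3 5 13 10))^3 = (0 6 8 9)(1 14)(2 12 11 4 7)(3 10 13 5)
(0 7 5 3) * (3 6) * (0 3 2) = [7, 1, 0, 3, 4, 6, 2, 5] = (0 7 5 6 2)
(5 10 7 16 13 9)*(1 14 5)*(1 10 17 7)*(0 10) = [10, 14, 2, 3, 4, 17, 6, 16, 8, 0, 1, 11, 12, 9, 5, 15, 13, 7] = (0 10 1 14 5 17 7 16 13 9)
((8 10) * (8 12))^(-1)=((8 10 12))^(-1)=(8 12 10)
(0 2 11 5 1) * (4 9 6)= [2, 0, 11, 3, 9, 1, 4, 7, 8, 6, 10, 5]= (0 2 11 5 1)(4 9 6)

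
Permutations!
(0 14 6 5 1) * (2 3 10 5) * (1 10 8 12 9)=[14, 0, 3, 8, 4, 10, 2, 7, 12, 1, 5, 11, 9, 13, 6]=(0 14 6 2 3 8 12 9 1)(5 10)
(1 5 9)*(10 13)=(1 5 9)(10 13)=[0, 5, 2, 3, 4, 9, 6, 7, 8, 1, 13, 11, 12, 10]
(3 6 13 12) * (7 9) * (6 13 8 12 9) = [0, 1, 2, 13, 4, 5, 8, 6, 12, 7, 10, 11, 3, 9] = (3 13 9 7 6 8 12)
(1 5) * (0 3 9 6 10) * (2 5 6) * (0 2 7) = (0 3 9 7)(1 6 10 2 5) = [3, 6, 5, 9, 4, 1, 10, 0, 8, 7, 2]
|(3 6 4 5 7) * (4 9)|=6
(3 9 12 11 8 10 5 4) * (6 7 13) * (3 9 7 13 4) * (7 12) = [0, 1, 2, 12, 9, 3, 13, 4, 10, 7, 5, 8, 11, 6] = (3 12 11 8 10 5)(4 9 7)(6 13)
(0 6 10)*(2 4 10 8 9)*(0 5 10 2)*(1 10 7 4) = (0 6 8 9)(1 10 5 7 4 2) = [6, 10, 1, 3, 2, 7, 8, 4, 9, 0, 5]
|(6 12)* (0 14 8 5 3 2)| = 6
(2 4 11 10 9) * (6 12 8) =(2 4 11 10 9)(6 12 8) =[0, 1, 4, 3, 11, 5, 12, 7, 6, 2, 9, 10, 8]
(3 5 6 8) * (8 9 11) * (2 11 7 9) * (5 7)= (2 11 8 3 7 9 5 6)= [0, 1, 11, 7, 4, 6, 2, 9, 3, 5, 10, 8]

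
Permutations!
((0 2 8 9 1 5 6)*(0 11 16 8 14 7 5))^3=(0 7 11 9 2 5 16 1 14 6 8)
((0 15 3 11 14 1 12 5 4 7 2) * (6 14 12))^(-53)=(0 15 3 11 12 5 4 7 2)(1 6 14)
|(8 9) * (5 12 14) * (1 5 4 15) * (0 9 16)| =12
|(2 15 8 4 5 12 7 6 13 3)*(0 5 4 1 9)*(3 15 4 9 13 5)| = |(0 3 2 4 9)(1 13 15 8)(5 12 7 6)| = 20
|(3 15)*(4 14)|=2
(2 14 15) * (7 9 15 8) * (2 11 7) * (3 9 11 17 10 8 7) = [0, 1, 14, 9, 4, 5, 6, 11, 2, 15, 8, 3, 12, 13, 7, 17, 16, 10] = (2 14 7 11 3 9 15 17 10 8)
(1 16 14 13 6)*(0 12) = (0 12)(1 16 14 13 6) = [12, 16, 2, 3, 4, 5, 1, 7, 8, 9, 10, 11, 0, 6, 13, 15, 14]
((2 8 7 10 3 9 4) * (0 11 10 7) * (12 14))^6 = (14)(0 2 9 10)(3 11 8 4)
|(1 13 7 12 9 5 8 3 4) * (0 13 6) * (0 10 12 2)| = 36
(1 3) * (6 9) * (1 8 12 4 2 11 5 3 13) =(1 13)(2 11 5 3 8 12 4)(6 9) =[0, 13, 11, 8, 2, 3, 9, 7, 12, 6, 10, 5, 4, 1]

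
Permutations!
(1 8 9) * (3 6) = [0, 8, 2, 6, 4, 5, 3, 7, 9, 1] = (1 8 9)(3 6)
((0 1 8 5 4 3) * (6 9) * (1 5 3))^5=((0 5 4 1 8 3)(6 9))^5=(0 3 8 1 4 5)(6 9)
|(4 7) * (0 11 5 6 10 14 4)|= |(0 11 5 6 10 14 4 7)|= 8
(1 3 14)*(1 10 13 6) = (1 3 14 10 13 6) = [0, 3, 2, 14, 4, 5, 1, 7, 8, 9, 13, 11, 12, 6, 10]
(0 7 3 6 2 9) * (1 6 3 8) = (0 7 8 1 6 2 9) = [7, 6, 9, 3, 4, 5, 2, 8, 1, 0]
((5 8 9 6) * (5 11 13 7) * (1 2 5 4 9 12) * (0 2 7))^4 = (0 12 9)(1 6 2)(4 13 8)(5 7 11) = ((0 2 5 8 12 1 7 4 9 6 11 13))^4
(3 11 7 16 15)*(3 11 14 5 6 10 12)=(3 14 5 6 10 12)(7 16 15 11)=[0, 1, 2, 14, 4, 6, 10, 16, 8, 9, 12, 7, 3, 13, 5, 11, 15]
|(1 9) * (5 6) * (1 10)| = |(1 9 10)(5 6)| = 6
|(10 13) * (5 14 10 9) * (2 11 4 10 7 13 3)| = 5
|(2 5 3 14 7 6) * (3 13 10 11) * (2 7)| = 14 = |(2 5 13 10 11 3 14)(6 7)|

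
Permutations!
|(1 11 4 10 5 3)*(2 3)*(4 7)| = 8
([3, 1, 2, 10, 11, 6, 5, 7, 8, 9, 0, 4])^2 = (11)(0 10 3)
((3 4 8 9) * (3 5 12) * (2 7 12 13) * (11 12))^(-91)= ((2 7 11 12 3 4 8 9 5 13))^(-91)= (2 13 5 9 8 4 3 12 11 7)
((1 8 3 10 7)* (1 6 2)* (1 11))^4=(1 7)(2 3)(6 8)(10 11)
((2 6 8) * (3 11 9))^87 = (11)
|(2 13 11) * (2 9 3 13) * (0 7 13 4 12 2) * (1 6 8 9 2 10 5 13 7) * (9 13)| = 42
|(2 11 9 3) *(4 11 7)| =|(2 7 4 11 9 3)| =6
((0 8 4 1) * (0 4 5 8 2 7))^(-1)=(0 7 2)(1 4)(5 8)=((0 2 7)(1 4)(5 8))^(-1)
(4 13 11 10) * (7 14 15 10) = (4 13 11 7 14 15 10) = [0, 1, 2, 3, 13, 5, 6, 14, 8, 9, 4, 7, 12, 11, 15, 10]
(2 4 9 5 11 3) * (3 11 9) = (11)(2 4 3)(5 9) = [0, 1, 4, 2, 3, 9, 6, 7, 8, 5, 10, 11]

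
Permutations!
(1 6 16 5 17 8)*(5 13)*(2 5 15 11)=(1 6 16 13 15 11 2 5 17 8)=[0, 6, 5, 3, 4, 17, 16, 7, 1, 9, 10, 2, 12, 15, 14, 11, 13, 8]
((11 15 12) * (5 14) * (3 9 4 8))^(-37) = ((3 9 4 8)(5 14)(11 15 12))^(-37) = (3 8 4 9)(5 14)(11 12 15)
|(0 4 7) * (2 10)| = 6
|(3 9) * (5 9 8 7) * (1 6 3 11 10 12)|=10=|(1 6 3 8 7 5 9 11 10 12)|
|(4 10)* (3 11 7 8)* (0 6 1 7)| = 14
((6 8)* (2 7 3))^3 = (6 8)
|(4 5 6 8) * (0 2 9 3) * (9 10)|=|(0 2 10 9 3)(4 5 6 8)|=20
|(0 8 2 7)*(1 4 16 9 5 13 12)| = 28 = |(0 8 2 7)(1 4 16 9 5 13 12)|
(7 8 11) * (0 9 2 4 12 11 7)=(0 9 2 4 12 11)(7 8)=[9, 1, 4, 3, 12, 5, 6, 8, 7, 2, 10, 0, 11]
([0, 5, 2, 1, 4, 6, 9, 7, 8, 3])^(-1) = [0, 3, 2, 9, 4, 1, 5, 7, 8, 6]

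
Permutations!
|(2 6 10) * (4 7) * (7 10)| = |(2 6 7 4 10)| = 5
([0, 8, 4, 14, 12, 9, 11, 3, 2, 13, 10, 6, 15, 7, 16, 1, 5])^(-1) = (1 15 12 4 2 8)(3 7 13 9 5 16 14)(6 11)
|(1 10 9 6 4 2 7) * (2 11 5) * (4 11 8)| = |(1 10 9 6 11 5 2 7)(4 8)| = 8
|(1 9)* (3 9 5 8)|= |(1 5 8 3 9)|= 5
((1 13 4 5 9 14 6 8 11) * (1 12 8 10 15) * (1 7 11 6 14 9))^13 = ((1 13 4 5)(6 10 15 7 11 12 8))^13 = (1 13 4 5)(6 8 12 11 7 15 10)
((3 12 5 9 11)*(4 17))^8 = ((3 12 5 9 11)(4 17))^8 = (17)(3 9 12 11 5)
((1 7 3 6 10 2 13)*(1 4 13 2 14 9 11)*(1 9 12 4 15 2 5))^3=(1 6 12 15)(2 7 10 4)(3 14 13 5)(9 11)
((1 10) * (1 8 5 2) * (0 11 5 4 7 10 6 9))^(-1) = ((0 11 5 2 1 6 9)(4 7 10 8))^(-1) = (0 9 6 1 2 5 11)(4 8 10 7)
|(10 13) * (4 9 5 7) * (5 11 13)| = |(4 9 11 13 10 5 7)| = 7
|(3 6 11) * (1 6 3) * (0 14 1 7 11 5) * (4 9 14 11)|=|(0 11 7 4 9 14 1 6 5)|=9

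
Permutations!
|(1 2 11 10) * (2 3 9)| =|(1 3 9 2 11 10)| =6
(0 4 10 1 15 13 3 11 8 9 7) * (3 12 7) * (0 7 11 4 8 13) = (0 8 9 3 4 10 1 15)(11 13 12) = [8, 15, 2, 4, 10, 5, 6, 7, 9, 3, 1, 13, 11, 12, 14, 0]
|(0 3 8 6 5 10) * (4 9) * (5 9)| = |(0 3 8 6 9 4 5 10)| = 8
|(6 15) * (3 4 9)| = |(3 4 9)(6 15)| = 6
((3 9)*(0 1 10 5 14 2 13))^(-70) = (14)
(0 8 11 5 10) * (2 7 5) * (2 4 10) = (0 8 11 4 10)(2 7 5) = [8, 1, 7, 3, 10, 2, 6, 5, 11, 9, 0, 4]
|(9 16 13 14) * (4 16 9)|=4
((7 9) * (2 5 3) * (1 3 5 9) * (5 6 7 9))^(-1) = (9)(1 7 6 5 2 3)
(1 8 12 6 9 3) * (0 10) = (0 10)(1 8 12 6 9 3) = [10, 8, 2, 1, 4, 5, 9, 7, 12, 3, 0, 11, 6]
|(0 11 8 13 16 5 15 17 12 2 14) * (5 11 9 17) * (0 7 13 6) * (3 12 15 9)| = 44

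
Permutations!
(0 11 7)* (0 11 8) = (0 8)(7 11) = [8, 1, 2, 3, 4, 5, 6, 11, 0, 9, 10, 7]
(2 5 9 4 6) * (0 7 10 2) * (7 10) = (0 10 2 5 9 4 6) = [10, 1, 5, 3, 6, 9, 0, 7, 8, 4, 2]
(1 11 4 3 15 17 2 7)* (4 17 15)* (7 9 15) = (1 11 17 2 9 15 7)(3 4) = [0, 11, 9, 4, 3, 5, 6, 1, 8, 15, 10, 17, 12, 13, 14, 7, 16, 2]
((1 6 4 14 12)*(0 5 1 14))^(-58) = (14)(0 1 4 5 6)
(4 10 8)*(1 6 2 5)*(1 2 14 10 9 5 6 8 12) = (1 8 4 9 5 2 6 14 10 12) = [0, 8, 6, 3, 9, 2, 14, 7, 4, 5, 12, 11, 1, 13, 10]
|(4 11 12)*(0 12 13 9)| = 6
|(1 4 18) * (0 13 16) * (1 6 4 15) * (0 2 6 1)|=|(0 13 16 2 6 4 18 1 15)|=9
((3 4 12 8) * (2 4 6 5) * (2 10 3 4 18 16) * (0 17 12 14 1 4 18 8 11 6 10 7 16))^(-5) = (0 7 17 16 12 2 11 8 6 18 5)(1 4 14)(3 10)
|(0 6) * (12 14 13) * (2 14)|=4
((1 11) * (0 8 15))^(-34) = ((0 8 15)(1 11))^(-34) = (0 15 8)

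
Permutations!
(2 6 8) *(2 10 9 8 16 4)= (2 6 16 4)(8 10 9)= [0, 1, 6, 3, 2, 5, 16, 7, 10, 8, 9, 11, 12, 13, 14, 15, 4]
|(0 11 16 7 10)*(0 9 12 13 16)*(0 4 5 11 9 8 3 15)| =30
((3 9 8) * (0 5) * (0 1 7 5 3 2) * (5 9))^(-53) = (0 1 8 3 7 2 5 9)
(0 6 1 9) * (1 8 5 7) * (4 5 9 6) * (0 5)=(0 4)(1 6 8 9 5 7)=[4, 6, 2, 3, 0, 7, 8, 1, 9, 5]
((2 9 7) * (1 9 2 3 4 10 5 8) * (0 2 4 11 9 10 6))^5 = (0 2 4 6)(1 10 5 8)(3 11 9 7)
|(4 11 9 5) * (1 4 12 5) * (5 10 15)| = 4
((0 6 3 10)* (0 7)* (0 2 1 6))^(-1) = (1 2 7 10 3 6)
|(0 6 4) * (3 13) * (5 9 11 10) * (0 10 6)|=6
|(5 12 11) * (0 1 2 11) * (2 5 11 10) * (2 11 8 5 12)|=|(0 1 12)(2 10 11 8 5)|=15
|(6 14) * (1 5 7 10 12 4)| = |(1 5 7 10 12 4)(6 14)| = 6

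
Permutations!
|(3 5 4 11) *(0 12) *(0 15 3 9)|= 8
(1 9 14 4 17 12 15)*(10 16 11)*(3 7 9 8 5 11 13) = (1 8 5 11 10 16 13 3 7 9 14 4 17 12 15) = [0, 8, 2, 7, 17, 11, 6, 9, 5, 14, 16, 10, 15, 3, 4, 1, 13, 12]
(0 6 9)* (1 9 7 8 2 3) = (0 6 7 8 2 3 1 9) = [6, 9, 3, 1, 4, 5, 7, 8, 2, 0]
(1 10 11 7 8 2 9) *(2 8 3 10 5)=(1 5 2 9)(3 10 11 7)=[0, 5, 9, 10, 4, 2, 6, 3, 8, 1, 11, 7]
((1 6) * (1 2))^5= ((1 6 2))^5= (1 2 6)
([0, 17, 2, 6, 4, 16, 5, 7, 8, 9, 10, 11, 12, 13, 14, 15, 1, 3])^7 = [0, 17, 2, 6, 4, 16, 5, 7, 8, 9, 10, 11, 12, 13, 14, 15, 1, 3]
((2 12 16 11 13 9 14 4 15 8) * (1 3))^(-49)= (1 3)(2 12 16 11 13 9 14 4 15 8)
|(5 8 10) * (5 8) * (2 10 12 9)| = |(2 10 8 12 9)| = 5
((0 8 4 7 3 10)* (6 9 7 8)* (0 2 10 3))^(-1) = (0 7 9 6)(2 10)(4 8) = ((0 6 9 7)(2 10)(4 8))^(-1)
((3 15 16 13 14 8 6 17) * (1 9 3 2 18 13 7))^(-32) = (1 16 3)(2 14 17 13 6 18 8)(7 15 9)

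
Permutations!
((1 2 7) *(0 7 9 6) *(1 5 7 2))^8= ((0 2 9 6)(5 7))^8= (9)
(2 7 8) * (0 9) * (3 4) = (0 9)(2 7 8)(3 4) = [9, 1, 7, 4, 3, 5, 6, 8, 2, 0]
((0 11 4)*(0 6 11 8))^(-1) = ((0 8)(4 6 11))^(-1) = (0 8)(4 11 6)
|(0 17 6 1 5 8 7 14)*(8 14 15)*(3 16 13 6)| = 9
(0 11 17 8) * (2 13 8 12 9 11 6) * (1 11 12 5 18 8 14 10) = (0 6 2 13 14 10 1 11 17 5 18 8)(9 12) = [6, 11, 13, 3, 4, 18, 2, 7, 0, 12, 1, 17, 9, 14, 10, 15, 16, 5, 8]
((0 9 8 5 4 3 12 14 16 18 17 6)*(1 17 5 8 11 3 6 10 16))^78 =((0 9 11 3 12 14 1 17 10 16 18 5 4 6))^78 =(0 10 11 18 12 4 1)(3 5 14 6 17 9 16)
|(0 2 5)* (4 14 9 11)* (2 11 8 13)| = |(0 11 4 14 9 8 13 2 5)| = 9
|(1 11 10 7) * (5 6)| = |(1 11 10 7)(5 6)| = 4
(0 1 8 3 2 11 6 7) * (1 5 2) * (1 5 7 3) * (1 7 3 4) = (0 3 5 2 11 6 4 1 8 7) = [3, 8, 11, 5, 1, 2, 4, 0, 7, 9, 10, 6]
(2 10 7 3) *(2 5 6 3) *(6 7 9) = [0, 1, 10, 5, 4, 7, 3, 2, 8, 6, 9] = (2 10 9 6 3 5 7)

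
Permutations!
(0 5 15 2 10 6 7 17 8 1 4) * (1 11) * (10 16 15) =(0 5 10 6 7 17 8 11 1 4)(2 16 15) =[5, 4, 16, 3, 0, 10, 7, 17, 11, 9, 6, 1, 12, 13, 14, 2, 15, 8]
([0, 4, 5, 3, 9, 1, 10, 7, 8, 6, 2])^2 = (1 9 10 5 4 6 2)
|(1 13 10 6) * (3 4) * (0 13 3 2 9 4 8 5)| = 24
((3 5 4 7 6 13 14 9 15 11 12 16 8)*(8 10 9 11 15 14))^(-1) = (3 8 13 6 7 4 5)(9 10 16 12 11 14)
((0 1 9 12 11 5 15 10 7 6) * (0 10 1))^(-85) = ((1 9 12 11 5 15)(6 10 7))^(-85) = (1 15 5 11 12 9)(6 7 10)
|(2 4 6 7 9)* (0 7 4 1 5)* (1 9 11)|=|(0 7 11 1 5)(2 9)(4 6)|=10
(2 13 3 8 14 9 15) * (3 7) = (2 13 7 3 8 14 9 15) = [0, 1, 13, 8, 4, 5, 6, 3, 14, 15, 10, 11, 12, 7, 9, 2]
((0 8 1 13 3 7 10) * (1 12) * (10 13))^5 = (3 13 7)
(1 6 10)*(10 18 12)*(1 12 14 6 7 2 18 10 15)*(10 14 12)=(1 7 2 18 12 15)(6 14)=[0, 7, 18, 3, 4, 5, 14, 2, 8, 9, 10, 11, 15, 13, 6, 1, 16, 17, 12]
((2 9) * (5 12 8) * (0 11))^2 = ((0 11)(2 9)(5 12 8))^2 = (5 8 12)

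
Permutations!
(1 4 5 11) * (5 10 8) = (1 4 10 8 5 11) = [0, 4, 2, 3, 10, 11, 6, 7, 5, 9, 8, 1]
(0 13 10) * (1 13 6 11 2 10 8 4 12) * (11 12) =(0 6 12 1 13 8 4 11 2 10) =[6, 13, 10, 3, 11, 5, 12, 7, 4, 9, 0, 2, 1, 8]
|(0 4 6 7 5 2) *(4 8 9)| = 8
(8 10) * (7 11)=(7 11)(8 10)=[0, 1, 2, 3, 4, 5, 6, 11, 10, 9, 8, 7]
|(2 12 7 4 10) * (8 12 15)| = |(2 15 8 12 7 4 10)| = 7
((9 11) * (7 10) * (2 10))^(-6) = ((2 10 7)(9 11))^(-6) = (11)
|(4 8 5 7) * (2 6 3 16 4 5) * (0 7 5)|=|(0 7)(2 6 3 16 4 8)|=6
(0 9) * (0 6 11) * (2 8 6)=(0 9 2 8 6 11)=[9, 1, 8, 3, 4, 5, 11, 7, 6, 2, 10, 0]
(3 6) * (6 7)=(3 7 6)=[0, 1, 2, 7, 4, 5, 3, 6]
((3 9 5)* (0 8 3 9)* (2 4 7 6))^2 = ((0 8 3)(2 4 7 6)(5 9))^2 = (9)(0 3 8)(2 7)(4 6)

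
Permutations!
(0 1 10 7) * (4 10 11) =(0 1 11 4 10 7) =[1, 11, 2, 3, 10, 5, 6, 0, 8, 9, 7, 4]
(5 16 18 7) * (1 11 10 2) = (1 11 10 2)(5 16 18 7) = [0, 11, 1, 3, 4, 16, 6, 5, 8, 9, 2, 10, 12, 13, 14, 15, 18, 17, 7]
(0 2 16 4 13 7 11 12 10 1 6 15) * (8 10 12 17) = (0 2 16 4 13 7 11 17 8 10 1 6 15) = [2, 6, 16, 3, 13, 5, 15, 11, 10, 9, 1, 17, 12, 7, 14, 0, 4, 8]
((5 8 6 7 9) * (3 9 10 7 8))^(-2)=(10)(3 9 5)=((3 9 5)(6 8)(7 10))^(-2)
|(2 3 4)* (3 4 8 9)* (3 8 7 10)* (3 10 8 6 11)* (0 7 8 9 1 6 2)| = 5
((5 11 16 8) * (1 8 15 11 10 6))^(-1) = ((1 8 5 10 6)(11 16 15))^(-1) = (1 6 10 5 8)(11 15 16)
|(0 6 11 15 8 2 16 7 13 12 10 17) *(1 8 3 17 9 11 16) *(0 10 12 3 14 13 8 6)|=24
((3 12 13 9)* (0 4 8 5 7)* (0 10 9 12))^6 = (13)(0 9 7 8)(3 10 5 4)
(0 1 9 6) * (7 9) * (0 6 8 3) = (0 1 7 9 8 3) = [1, 7, 2, 0, 4, 5, 6, 9, 3, 8]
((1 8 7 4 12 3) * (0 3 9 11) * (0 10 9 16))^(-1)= ((0 3 1 8 7 4 12 16)(9 11 10))^(-1)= (0 16 12 4 7 8 1 3)(9 10 11)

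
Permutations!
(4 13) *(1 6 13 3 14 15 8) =[0, 6, 2, 14, 3, 5, 13, 7, 1, 9, 10, 11, 12, 4, 15, 8] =(1 6 13 4 3 14 15 8)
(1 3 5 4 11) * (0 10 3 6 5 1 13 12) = (0 10 3 1 6 5 4 11 13 12) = [10, 6, 2, 1, 11, 4, 5, 7, 8, 9, 3, 13, 0, 12]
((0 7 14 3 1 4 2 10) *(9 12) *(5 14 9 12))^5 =((0 7 9 5 14 3 1 4 2 10))^5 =(0 3)(1 7)(2 5)(4 9)(10 14)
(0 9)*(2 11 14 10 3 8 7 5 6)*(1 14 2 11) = (0 9)(1 14 10 3 8 7 5 6 11 2) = [9, 14, 1, 8, 4, 6, 11, 5, 7, 0, 3, 2, 12, 13, 10]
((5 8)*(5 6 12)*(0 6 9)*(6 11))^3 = ((0 11 6 12 5 8 9))^3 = (0 12 9 6 8 11 5)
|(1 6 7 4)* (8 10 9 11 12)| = 20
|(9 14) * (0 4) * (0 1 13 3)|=|(0 4 1 13 3)(9 14)|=10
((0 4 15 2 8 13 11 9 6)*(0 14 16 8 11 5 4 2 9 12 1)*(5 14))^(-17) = (0 12 2 1 11)(4 6 15 5 9)(8 16 14 13)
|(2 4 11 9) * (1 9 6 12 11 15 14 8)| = 21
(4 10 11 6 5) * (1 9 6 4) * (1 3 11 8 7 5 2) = (1 9 6 2)(3 11 4 10 8 7 5) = [0, 9, 1, 11, 10, 3, 2, 5, 7, 6, 8, 4]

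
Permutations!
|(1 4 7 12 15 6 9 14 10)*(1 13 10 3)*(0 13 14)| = 12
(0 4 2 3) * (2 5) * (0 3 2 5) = (5)(0 4) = [4, 1, 2, 3, 0, 5]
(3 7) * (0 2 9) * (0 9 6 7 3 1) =(9)(0 2 6 7 1) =[2, 0, 6, 3, 4, 5, 7, 1, 8, 9]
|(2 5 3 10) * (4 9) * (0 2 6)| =|(0 2 5 3 10 6)(4 9)| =6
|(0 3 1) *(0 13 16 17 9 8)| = 8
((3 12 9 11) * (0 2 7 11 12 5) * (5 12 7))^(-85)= (12)(0 5 2)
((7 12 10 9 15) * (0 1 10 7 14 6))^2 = (0 10 15 6 1 9 14)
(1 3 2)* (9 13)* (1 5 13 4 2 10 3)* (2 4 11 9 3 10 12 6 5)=(3 12 6 5 13)(9 11)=[0, 1, 2, 12, 4, 13, 5, 7, 8, 11, 10, 9, 6, 3]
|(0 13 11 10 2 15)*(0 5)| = 7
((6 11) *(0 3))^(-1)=(0 3)(6 11)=((0 3)(6 11))^(-1)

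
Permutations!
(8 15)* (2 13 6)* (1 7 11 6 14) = (1 7 11 6 2 13 14)(8 15) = [0, 7, 13, 3, 4, 5, 2, 11, 15, 9, 10, 6, 12, 14, 1, 8]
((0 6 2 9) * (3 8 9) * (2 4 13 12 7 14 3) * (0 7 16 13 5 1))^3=((0 6 4 5 1)(3 8 9 7 14)(12 16 13))^3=(16)(0 5 6 1 4)(3 7 8 14 9)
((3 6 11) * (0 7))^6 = (11)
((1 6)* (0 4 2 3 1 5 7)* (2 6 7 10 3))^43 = ((0 4 6 5 10 3 1 7))^43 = (0 5 1 4 10 7 6 3)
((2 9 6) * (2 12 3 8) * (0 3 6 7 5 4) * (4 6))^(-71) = (0 4 12 6 5 7 9 2 8 3)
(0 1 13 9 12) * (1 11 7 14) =(0 11 7 14 1 13 9 12) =[11, 13, 2, 3, 4, 5, 6, 14, 8, 12, 10, 7, 0, 9, 1]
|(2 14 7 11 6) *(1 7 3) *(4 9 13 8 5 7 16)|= |(1 16 4 9 13 8 5 7 11 6 2 14 3)|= 13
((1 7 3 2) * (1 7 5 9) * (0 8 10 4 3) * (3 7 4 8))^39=((0 3 2 4 7)(1 5 9)(8 10))^39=(0 7 4 2 3)(8 10)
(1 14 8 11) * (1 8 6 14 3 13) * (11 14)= [0, 3, 2, 13, 4, 5, 11, 7, 14, 9, 10, 8, 12, 1, 6]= (1 3 13)(6 11 8 14)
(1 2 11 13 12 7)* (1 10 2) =(2 11 13 12 7 10) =[0, 1, 11, 3, 4, 5, 6, 10, 8, 9, 2, 13, 7, 12]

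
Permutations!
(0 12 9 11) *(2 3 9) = [12, 1, 3, 9, 4, 5, 6, 7, 8, 11, 10, 0, 2] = (0 12 2 3 9 11)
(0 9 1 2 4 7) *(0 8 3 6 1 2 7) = (0 9 2 4)(1 7 8 3 6) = [9, 7, 4, 6, 0, 5, 1, 8, 3, 2]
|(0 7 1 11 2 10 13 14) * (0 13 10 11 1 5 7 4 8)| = |(0 4 8)(2 11)(5 7)(13 14)| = 6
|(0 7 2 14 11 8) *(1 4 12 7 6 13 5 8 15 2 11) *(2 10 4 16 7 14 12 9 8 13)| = 14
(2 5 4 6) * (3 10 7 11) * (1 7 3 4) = (1 7 11 4 6 2 5)(3 10) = [0, 7, 5, 10, 6, 1, 2, 11, 8, 9, 3, 4]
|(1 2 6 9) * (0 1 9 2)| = 2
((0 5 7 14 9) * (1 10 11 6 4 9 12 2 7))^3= (0 10 4 5 11 9 1 6)(2 12 14 7)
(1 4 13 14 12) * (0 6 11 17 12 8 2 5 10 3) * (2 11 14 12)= (0 6 14 8 11 17 2 5 10 3)(1 4 13 12)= [6, 4, 5, 0, 13, 10, 14, 7, 11, 9, 3, 17, 1, 12, 8, 15, 16, 2]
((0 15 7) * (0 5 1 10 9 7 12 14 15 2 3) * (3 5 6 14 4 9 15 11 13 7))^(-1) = (0 3 9 4 12 15 10 1 5 2)(6 7 13 11 14)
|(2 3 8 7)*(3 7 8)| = 2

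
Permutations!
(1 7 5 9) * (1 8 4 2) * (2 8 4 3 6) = (1 7 5 9 4 8 3 6 2) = [0, 7, 1, 6, 8, 9, 2, 5, 3, 4]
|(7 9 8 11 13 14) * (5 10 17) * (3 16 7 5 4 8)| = 8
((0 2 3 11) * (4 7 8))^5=(0 2 3 11)(4 8 7)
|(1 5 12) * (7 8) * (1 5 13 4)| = 6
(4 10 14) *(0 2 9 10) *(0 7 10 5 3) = [2, 1, 9, 0, 7, 3, 6, 10, 8, 5, 14, 11, 12, 13, 4] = (0 2 9 5 3)(4 7 10 14)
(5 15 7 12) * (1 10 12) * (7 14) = (1 10 12 5 15 14 7) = [0, 10, 2, 3, 4, 15, 6, 1, 8, 9, 12, 11, 5, 13, 7, 14]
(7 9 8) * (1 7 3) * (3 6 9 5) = (1 7 5 3)(6 9 8) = [0, 7, 2, 1, 4, 3, 9, 5, 6, 8]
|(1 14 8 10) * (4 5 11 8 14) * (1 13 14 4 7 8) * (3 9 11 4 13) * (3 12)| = 8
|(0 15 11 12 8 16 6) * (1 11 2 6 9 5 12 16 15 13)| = 12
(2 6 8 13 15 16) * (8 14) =(2 6 14 8 13 15 16) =[0, 1, 6, 3, 4, 5, 14, 7, 13, 9, 10, 11, 12, 15, 8, 16, 2]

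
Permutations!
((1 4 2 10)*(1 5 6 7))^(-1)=(1 7 6 5 10 2 4)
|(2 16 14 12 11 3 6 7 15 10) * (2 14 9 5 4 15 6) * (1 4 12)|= 70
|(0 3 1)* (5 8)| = |(0 3 1)(5 8)| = 6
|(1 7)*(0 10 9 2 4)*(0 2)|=|(0 10 9)(1 7)(2 4)|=6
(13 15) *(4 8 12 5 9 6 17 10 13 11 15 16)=[0, 1, 2, 3, 8, 9, 17, 7, 12, 6, 13, 15, 5, 16, 14, 11, 4, 10]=(4 8 12 5 9 6 17 10 13 16)(11 15)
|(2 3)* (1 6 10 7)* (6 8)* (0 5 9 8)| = |(0 5 9 8 6 10 7 1)(2 3)| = 8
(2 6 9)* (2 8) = (2 6 9 8) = [0, 1, 6, 3, 4, 5, 9, 7, 2, 8]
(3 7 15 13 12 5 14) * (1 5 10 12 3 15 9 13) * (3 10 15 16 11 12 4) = [0, 5, 2, 7, 3, 14, 6, 9, 8, 13, 4, 12, 15, 10, 16, 1, 11] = (1 5 14 16 11 12 15)(3 7 9 13 10 4)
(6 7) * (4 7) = (4 7 6) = [0, 1, 2, 3, 7, 5, 4, 6]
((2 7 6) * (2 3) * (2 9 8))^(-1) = ((2 7 6 3 9 8))^(-1) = (2 8 9 3 6 7)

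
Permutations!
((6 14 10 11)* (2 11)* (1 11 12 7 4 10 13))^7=(1 6 13 11 14)(2 7 10 12 4)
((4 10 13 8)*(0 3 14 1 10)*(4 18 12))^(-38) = (0 14 10 8 12)(1 13 18 4 3)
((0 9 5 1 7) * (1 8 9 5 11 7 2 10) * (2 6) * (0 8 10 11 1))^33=((0 5 10)(1 6 2 11 7 8 9))^33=(1 8 11 6 9 7 2)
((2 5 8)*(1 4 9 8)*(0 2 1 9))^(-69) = ((0 2 5 9 8 1 4))^(-69) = (0 2 5 9 8 1 4)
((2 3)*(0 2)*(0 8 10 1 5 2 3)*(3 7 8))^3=(0 10 2 8 5 7 1)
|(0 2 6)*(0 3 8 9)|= 6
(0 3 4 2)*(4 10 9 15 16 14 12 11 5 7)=(0 3 10 9 15 16 14 12 11 5 7 4 2)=[3, 1, 0, 10, 2, 7, 6, 4, 8, 15, 9, 5, 11, 13, 12, 16, 14]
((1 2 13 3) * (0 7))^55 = (0 7)(1 3 13 2)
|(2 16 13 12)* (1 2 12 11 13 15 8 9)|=6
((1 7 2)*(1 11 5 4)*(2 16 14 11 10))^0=((1 7 16 14 11 5 4)(2 10))^0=(16)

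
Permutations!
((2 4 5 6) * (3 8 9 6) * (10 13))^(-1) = ((2 4 5 3 8 9 6)(10 13))^(-1) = (2 6 9 8 3 5 4)(10 13)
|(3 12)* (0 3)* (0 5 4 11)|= |(0 3 12 5 4 11)|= 6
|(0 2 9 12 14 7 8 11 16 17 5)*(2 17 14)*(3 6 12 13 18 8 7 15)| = 12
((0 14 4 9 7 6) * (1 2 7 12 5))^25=((0 14 4 9 12 5 1 2 7 6))^25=(0 5)(1 14)(2 4)(6 12)(7 9)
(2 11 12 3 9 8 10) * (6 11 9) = (2 9 8 10)(3 6 11 12) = [0, 1, 9, 6, 4, 5, 11, 7, 10, 8, 2, 12, 3]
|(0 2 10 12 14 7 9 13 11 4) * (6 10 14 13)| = 11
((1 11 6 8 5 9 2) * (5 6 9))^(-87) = (1 11 9 2)(6 8) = ((1 11 9 2)(6 8))^(-87)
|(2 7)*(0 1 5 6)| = |(0 1 5 6)(2 7)| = 4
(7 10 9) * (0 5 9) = [5, 1, 2, 3, 4, 9, 6, 10, 8, 7, 0] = (0 5 9 7 10)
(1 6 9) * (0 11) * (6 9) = (0 11)(1 9) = [11, 9, 2, 3, 4, 5, 6, 7, 8, 1, 10, 0]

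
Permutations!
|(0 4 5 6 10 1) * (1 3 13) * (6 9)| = 9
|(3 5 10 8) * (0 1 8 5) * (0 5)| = 6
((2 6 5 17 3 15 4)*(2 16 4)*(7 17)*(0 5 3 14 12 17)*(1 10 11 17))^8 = (0 7 5)(1 11 14)(10 17 12)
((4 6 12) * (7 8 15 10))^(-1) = (4 12 6)(7 10 15 8)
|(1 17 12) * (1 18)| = |(1 17 12 18)| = 4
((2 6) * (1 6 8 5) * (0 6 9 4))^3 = (0 8 9 6 5 4 2 1)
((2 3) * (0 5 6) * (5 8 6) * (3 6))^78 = ((0 8 3 2 6))^78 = (0 2 8 6 3)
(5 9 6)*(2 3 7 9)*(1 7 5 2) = (1 7 9 6 2 3 5) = [0, 7, 3, 5, 4, 1, 2, 9, 8, 6]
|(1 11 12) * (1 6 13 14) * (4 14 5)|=|(1 11 12 6 13 5 4 14)|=8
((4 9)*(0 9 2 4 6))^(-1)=((0 9 6)(2 4))^(-1)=(0 6 9)(2 4)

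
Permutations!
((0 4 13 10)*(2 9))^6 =((0 4 13 10)(2 9))^6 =(0 13)(4 10)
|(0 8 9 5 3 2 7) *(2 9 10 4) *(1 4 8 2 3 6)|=6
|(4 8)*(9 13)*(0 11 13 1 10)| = 6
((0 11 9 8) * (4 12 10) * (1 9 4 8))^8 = ((0 11 4 12 10 8)(1 9))^8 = (0 4 10)(8 11 12)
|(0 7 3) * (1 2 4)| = |(0 7 3)(1 2 4)| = 3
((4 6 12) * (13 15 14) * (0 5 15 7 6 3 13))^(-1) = (0 14 15 5)(3 4 12 6 7 13)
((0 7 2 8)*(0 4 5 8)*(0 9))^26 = (0 2)(4 8 5)(7 9)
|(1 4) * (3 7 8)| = |(1 4)(3 7 8)| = 6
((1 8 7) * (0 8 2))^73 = (0 1 8 2 7)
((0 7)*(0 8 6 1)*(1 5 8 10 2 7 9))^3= (10)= ((0 9 1)(2 7 10)(5 8 6))^3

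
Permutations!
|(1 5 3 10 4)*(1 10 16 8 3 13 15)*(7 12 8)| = 20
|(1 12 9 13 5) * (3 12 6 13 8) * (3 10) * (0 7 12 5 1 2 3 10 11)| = |(0 7 12 9 8 11)(1 6 13)(2 3 5)| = 6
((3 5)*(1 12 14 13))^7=(1 13 14 12)(3 5)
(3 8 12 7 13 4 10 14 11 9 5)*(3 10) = (3 8 12 7 13 4)(5 10 14 11 9) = [0, 1, 2, 8, 3, 10, 6, 13, 12, 5, 14, 9, 7, 4, 11]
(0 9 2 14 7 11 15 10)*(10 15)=(15)(0 9 2 14 7 11 10)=[9, 1, 14, 3, 4, 5, 6, 11, 8, 2, 0, 10, 12, 13, 7, 15]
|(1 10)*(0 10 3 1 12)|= 6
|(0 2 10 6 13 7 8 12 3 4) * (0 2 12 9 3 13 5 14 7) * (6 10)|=|(0 12 13)(2 6 5 14 7 8 9 3 4)|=9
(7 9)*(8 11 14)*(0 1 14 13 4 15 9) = [1, 14, 2, 3, 15, 5, 6, 0, 11, 7, 10, 13, 12, 4, 8, 9] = (0 1 14 8 11 13 4 15 9 7)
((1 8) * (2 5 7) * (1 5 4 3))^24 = (1 7 3 5 4 8 2)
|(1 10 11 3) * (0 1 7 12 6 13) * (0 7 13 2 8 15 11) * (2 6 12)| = |(0 1 10)(2 8 15 11 3 13 7)| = 21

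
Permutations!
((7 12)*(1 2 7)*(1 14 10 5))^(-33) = ((1 2 7 12 14 10 5))^(-33) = (1 7 14 5 2 12 10)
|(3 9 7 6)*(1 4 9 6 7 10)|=|(1 4 9 10)(3 6)|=4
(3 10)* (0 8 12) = (0 8 12)(3 10) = [8, 1, 2, 10, 4, 5, 6, 7, 12, 9, 3, 11, 0]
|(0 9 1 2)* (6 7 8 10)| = |(0 9 1 2)(6 7 8 10)| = 4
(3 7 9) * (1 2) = (1 2)(3 7 9) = [0, 2, 1, 7, 4, 5, 6, 9, 8, 3]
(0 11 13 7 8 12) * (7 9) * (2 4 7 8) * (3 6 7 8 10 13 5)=(0 11 5 3 6 7 2 4 8 12)(9 10 13)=[11, 1, 4, 6, 8, 3, 7, 2, 12, 10, 13, 5, 0, 9]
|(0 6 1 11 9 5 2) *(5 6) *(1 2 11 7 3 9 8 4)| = |(0 5 11 8 4 1 7 3 9 6 2)| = 11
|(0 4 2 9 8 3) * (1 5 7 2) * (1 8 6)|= |(0 4 8 3)(1 5 7 2 9 6)|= 12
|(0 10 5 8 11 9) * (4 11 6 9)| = |(0 10 5 8 6 9)(4 11)| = 6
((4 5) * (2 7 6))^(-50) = (2 7 6)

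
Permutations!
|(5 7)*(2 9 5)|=4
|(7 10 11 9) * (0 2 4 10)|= |(0 2 4 10 11 9 7)|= 7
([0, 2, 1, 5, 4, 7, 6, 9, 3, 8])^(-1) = [0, 2, 1, 8, 4, 3, 6, 5, 9, 7]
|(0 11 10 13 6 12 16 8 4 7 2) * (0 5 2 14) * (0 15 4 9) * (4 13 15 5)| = 10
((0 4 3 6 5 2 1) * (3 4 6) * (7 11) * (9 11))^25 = (7 9 11) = ((0 6 5 2 1)(7 9 11))^25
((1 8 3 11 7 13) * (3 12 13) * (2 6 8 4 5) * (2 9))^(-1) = (1 13 12 8 6 2 9 5 4)(3 7 11)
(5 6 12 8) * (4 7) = [0, 1, 2, 3, 7, 6, 12, 4, 5, 9, 10, 11, 8] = (4 7)(5 6 12 8)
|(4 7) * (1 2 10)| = 6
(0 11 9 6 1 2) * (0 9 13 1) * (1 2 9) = (0 11 13 2 1 9 6) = [11, 9, 1, 3, 4, 5, 0, 7, 8, 6, 10, 13, 12, 2]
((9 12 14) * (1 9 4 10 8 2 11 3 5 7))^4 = ((1 9 12 14 4 10 8 2 11 3 5 7))^4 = (1 4 11)(2 7 14)(3 9 10)(5 12 8)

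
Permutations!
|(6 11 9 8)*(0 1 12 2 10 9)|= 9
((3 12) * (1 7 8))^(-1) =(1 8 7)(3 12) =((1 7 8)(3 12))^(-1)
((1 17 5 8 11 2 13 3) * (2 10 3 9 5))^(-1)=(1 3 10 11 8 5 9 13 2 17)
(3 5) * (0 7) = [7, 1, 2, 5, 4, 3, 6, 0] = (0 7)(3 5)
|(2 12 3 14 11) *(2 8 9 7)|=|(2 12 3 14 11 8 9 7)|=8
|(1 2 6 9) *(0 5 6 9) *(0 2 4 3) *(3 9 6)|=|(0 5 3)(1 4 9)(2 6)|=6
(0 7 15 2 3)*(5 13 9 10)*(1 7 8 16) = (0 8 16 1 7 15 2 3)(5 13 9 10) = [8, 7, 3, 0, 4, 13, 6, 15, 16, 10, 5, 11, 12, 9, 14, 2, 1]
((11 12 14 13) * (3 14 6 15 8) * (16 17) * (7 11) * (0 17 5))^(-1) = (0 5 16 17)(3 8 15 6 12 11 7 13 14)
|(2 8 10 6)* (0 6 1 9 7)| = |(0 6 2 8 10 1 9 7)| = 8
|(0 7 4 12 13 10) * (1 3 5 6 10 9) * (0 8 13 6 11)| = 13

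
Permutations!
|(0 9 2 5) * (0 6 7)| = |(0 9 2 5 6 7)| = 6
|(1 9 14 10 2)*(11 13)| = |(1 9 14 10 2)(11 13)| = 10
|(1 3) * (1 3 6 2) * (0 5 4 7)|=|(0 5 4 7)(1 6 2)|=12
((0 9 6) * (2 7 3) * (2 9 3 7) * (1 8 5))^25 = (0 3 9 6)(1 8 5)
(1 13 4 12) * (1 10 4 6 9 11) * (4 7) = (1 13 6 9 11)(4 12 10 7) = [0, 13, 2, 3, 12, 5, 9, 4, 8, 11, 7, 1, 10, 6]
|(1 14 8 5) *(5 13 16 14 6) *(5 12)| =4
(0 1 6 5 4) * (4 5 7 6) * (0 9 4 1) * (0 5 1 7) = (0 5 1 7 6)(4 9) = [5, 7, 2, 3, 9, 1, 0, 6, 8, 4]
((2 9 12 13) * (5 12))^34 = ((2 9 5 12 13))^34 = (2 13 12 5 9)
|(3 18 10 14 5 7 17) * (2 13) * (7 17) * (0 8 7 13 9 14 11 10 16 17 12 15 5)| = |(0 8 7 13 2 9 14)(3 18 16 17)(5 12 15)(10 11)| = 84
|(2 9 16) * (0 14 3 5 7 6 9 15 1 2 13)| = 9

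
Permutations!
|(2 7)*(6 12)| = 2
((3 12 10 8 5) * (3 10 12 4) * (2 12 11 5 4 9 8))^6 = ((2 12 11 5 10)(3 9 8 4))^6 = (2 12 11 5 10)(3 8)(4 9)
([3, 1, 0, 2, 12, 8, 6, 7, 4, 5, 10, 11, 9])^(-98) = (0 3 2)(4 9 8 12 5)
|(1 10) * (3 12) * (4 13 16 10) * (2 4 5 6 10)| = 4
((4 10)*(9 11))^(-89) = ((4 10)(9 11))^(-89) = (4 10)(9 11)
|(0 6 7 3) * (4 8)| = |(0 6 7 3)(4 8)| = 4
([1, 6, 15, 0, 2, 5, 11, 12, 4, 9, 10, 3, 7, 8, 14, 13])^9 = (0 3 11 6 1)(2 4 8 13 15)(7 12)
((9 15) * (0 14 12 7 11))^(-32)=((0 14 12 7 11)(9 15))^(-32)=(15)(0 7 14 11 12)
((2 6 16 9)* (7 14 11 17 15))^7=(2 9 16 6)(7 11 15 14 17)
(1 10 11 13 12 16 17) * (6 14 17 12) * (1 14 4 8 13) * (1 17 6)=(1 10 11 17 14 6 4 8 13)(12 16)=[0, 10, 2, 3, 8, 5, 4, 7, 13, 9, 11, 17, 16, 1, 6, 15, 12, 14]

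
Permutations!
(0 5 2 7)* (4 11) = (0 5 2 7)(4 11) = [5, 1, 7, 3, 11, 2, 6, 0, 8, 9, 10, 4]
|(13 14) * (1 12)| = 2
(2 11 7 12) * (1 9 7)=(1 9 7 12 2 11)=[0, 9, 11, 3, 4, 5, 6, 12, 8, 7, 10, 1, 2]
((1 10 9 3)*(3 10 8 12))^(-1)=(1 3 12 8)(9 10)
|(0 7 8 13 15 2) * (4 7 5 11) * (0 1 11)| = 8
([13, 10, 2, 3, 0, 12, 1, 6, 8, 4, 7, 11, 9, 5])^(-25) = [4, 6, 2, 3, 9, 13, 7, 10, 8, 12, 1, 11, 5, 0]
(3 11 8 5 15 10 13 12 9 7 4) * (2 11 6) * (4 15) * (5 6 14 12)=(2 11 8 6)(3 14 12 9 7 15 10 13 5 4)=[0, 1, 11, 14, 3, 4, 2, 15, 6, 7, 13, 8, 9, 5, 12, 10]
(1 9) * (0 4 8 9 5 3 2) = (0 4 8 9 1 5 3 2) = [4, 5, 0, 2, 8, 3, 6, 7, 9, 1]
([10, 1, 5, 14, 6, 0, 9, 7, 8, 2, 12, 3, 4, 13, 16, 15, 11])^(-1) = (0 5 2 9 6 4 12 10)(3 11 16 14)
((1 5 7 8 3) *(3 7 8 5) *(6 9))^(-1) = (1 3)(5 7 8)(6 9)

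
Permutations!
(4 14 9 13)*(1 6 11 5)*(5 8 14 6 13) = (1 13 4 6 11 8 14 9 5) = [0, 13, 2, 3, 6, 1, 11, 7, 14, 5, 10, 8, 12, 4, 9]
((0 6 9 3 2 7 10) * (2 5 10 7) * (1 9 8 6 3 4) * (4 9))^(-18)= (0 5)(3 10)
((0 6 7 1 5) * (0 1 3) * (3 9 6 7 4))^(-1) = ((0 7 9 6 4 3)(1 5))^(-1) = (0 3 4 6 9 7)(1 5)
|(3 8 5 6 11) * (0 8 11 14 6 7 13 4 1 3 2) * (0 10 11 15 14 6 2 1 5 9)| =|(0 8 9)(1 3 15 14 2 10 11)(4 5 7 13)| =84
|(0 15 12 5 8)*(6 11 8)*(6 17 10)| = 9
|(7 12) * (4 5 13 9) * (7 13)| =6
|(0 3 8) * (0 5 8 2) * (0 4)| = |(0 3 2 4)(5 8)| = 4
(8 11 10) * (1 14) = (1 14)(8 11 10) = [0, 14, 2, 3, 4, 5, 6, 7, 11, 9, 8, 10, 12, 13, 1]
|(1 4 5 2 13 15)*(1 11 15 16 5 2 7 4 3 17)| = |(1 3 17)(2 13 16 5 7 4)(11 15)| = 6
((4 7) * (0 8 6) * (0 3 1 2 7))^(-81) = (0 4 7 2 1 3 6 8)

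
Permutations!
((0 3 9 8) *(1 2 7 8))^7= (9)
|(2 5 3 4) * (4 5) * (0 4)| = |(0 4 2)(3 5)| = 6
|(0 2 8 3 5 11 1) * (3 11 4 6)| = 20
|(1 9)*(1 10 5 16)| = 5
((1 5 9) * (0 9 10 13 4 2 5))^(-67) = (0 1 9)(2 13 5 4 10)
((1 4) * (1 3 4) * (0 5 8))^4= (0 5 8)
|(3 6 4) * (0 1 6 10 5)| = 7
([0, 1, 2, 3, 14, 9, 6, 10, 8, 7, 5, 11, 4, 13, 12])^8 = (4 12 14)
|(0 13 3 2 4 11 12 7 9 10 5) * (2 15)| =12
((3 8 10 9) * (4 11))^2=(11)(3 10)(8 9)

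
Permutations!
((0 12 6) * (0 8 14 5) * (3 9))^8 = ((0 12 6 8 14 5)(3 9))^8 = (0 6 14)(5 12 8)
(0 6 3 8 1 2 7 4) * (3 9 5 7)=[6, 2, 3, 8, 0, 7, 9, 4, 1, 5]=(0 6 9 5 7 4)(1 2 3 8)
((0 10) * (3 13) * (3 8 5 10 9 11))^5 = (0 8 11 10 13 9 5 3)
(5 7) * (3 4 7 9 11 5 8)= (3 4 7 8)(5 9 11)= [0, 1, 2, 4, 7, 9, 6, 8, 3, 11, 10, 5]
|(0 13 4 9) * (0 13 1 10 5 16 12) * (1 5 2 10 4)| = |(0 5 16 12)(1 4 9 13)(2 10)| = 4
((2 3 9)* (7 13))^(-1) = (2 9 3)(7 13)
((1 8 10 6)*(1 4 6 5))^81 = ((1 8 10 5)(4 6))^81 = (1 8 10 5)(4 6)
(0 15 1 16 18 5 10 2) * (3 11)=(0 15 1 16 18 5 10 2)(3 11)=[15, 16, 0, 11, 4, 10, 6, 7, 8, 9, 2, 3, 12, 13, 14, 1, 18, 17, 5]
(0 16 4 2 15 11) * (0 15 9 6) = (0 16 4 2 9 6)(11 15) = [16, 1, 9, 3, 2, 5, 0, 7, 8, 6, 10, 15, 12, 13, 14, 11, 4]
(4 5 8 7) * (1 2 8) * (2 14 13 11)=(1 14 13 11 2 8 7 4 5)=[0, 14, 8, 3, 5, 1, 6, 4, 7, 9, 10, 2, 12, 11, 13]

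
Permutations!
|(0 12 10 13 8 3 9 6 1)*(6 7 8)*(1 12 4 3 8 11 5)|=8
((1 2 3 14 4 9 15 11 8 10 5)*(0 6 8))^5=(0 1 9 8 3 11 5 4 6 2 15 10 14)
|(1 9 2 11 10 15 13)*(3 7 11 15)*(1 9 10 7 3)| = 4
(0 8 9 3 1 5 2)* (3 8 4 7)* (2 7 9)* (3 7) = [4, 5, 0, 1, 9, 3, 6, 7, 2, 8] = (0 4 9 8 2)(1 5 3)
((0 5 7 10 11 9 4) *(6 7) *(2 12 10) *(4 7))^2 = ((0 5 6 4)(2 12 10 11 9 7))^2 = (0 6)(2 10 9)(4 5)(7 12 11)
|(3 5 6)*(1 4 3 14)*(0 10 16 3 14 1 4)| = 14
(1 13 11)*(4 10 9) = (1 13 11)(4 10 9) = [0, 13, 2, 3, 10, 5, 6, 7, 8, 4, 9, 1, 12, 11]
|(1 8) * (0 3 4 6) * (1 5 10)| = |(0 3 4 6)(1 8 5 10)| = 4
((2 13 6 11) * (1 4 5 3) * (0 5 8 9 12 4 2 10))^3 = ((0 5 3 1 2 13 6 11 10)(4 8 9 12))^3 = (0 1 6)(2 11 5)(3 13 10)(4 12 9 8)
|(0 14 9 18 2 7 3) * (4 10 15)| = |(0 14 9 18 2 7 3)(4 10 15)| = 21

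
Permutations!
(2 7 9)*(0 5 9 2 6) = (0 5 9 6)(2 7) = [5, 1, 7, 3, 4, 9, 0, 2, 8, 6]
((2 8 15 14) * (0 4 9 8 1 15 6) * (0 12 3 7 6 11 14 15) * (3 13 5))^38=((15)(0 4 9 8 11 14 2 1)(3 7 6 12 13 5))^38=(15)(0 2 11 9)(1 14 8 4)(3 6 13)(5 7 12)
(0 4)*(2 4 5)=(0 5 2 4)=[5, 1, 4, 3, 0, 2]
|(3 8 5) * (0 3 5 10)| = |(0 3 8 10)| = 4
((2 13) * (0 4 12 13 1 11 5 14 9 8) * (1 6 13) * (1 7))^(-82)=(0 9 5 1 12)(2 13 6)(4 8 14 11 7)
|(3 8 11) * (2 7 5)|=3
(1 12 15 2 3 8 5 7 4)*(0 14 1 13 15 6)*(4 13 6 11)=(0 14 1 12 11 4 6)(2 3 8 5 7 13 15)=[14, 12, 3, 8, 6, 7, 0, 13, 5, 9, 10, 4, 11, 15, 1, 2]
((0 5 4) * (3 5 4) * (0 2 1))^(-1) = ((0 4 2 1)(3 5))^(-1) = (0 1 2 4)(3 5)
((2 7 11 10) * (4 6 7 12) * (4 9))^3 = (2 4 11 12 6 10 9 7)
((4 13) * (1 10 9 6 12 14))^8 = (1 9 12)(6 14 10)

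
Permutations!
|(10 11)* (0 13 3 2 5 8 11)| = 8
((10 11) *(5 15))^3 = ((5 15)(10 11))^3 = (5 15)(10 11)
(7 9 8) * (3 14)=(3 14)(7 9 8)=[0, 1, 2, 14, 4, 5, 6, 9, 7, 8, 10, 11, 12, 13, 3]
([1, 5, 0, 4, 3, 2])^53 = [1, 5, 0, 4, 3, 2]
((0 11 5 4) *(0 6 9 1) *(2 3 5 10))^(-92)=(0 9 4 3 10)(1 6 5 2 11)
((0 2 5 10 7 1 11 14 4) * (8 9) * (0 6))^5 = (0 1)(2 11)(4 10)(5 14)(6 7)(8 9)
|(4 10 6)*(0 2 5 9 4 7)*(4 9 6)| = |(0 2 5 6 7)(4 10)| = 10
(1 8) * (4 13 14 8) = [0, 4, 2, 3, 13, 5, 6, 7, 1, 9, 10, 11, 12, 14, 8] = (1 4 13 14 8)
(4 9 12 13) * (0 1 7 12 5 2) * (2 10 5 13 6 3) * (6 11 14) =(0 1 7 12 11 14 6 3 2)(4 9 13)(5 10) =[1, 7, 0, 2, 9, 10, 3, 12, 8, 13, 5, 14, 11, 4, 6]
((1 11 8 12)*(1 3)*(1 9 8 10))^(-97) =(1 10 11)(3 12 8 9)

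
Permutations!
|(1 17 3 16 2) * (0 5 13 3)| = |(0 5 13 3 16 2 1 17)| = 8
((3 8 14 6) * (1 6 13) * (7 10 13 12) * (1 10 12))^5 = (14)(7 12)(10 13)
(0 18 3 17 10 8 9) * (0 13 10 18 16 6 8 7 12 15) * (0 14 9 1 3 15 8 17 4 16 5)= (0 5)(1 3 4 16 6 17 18 15 14 9 13 10 7 12 8)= [5, 3, 2, 4, 16, 0, 17, 12, 1, 13, 7, 11, 8, 10, 9, 14, 6, 18, 15]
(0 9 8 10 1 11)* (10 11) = (0 9 8 11)(1 10) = [9, 10, 2, 3, 4, 5, 6, 7, 11, 8, 1, 0]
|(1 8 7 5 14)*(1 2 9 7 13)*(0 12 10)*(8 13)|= 30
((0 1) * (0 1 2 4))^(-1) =(0 4 2)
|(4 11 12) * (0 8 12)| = 5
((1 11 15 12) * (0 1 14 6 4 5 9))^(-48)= (0 11 12 6 5)(1 15 14 4 9)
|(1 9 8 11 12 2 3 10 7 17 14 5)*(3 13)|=|(1 9 8 11 12 2 13 3 10 7 17 14 5)|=13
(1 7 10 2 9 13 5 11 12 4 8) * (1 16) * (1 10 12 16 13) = (1 7 12 4 8 13 5 11 16 10 2 9) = [0, 7, 9, 3, 8, 11, 6, 12, 13, 1, 2, 16, 4, 5, 14, 15, 10]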